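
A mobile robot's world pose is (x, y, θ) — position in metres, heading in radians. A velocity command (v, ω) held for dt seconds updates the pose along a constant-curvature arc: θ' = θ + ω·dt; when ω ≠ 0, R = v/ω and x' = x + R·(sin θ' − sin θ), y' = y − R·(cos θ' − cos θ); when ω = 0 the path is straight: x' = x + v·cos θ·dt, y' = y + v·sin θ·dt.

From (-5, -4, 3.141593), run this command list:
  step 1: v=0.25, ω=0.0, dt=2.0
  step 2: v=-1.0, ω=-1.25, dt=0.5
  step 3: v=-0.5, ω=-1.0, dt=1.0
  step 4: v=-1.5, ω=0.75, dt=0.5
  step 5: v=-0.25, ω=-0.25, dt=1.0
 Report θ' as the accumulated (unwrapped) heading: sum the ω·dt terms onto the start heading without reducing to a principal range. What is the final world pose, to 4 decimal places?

(-4.6776, -5.5674, 1.6416)

step 1: θ'=3.1416 (straight) → pose (-5.5000, -4.0000, 3.1416)
step 2: θ'=2.5166 (R=0.8000) → pose (-5.0319, -4.1512, 2.5166)
step 3: θ'=1.5166 (R=0.5000) → pose (-4.8252, -4.5838, 1.5166)
step 4: θ'=1.8916 (R=-2.0000) → pose (-4.7261, -5.3228, 1.8916)
step 5: θ'=1.6416 (R=1.0000) → pose (-4.6776, -5.5674, 1.6416)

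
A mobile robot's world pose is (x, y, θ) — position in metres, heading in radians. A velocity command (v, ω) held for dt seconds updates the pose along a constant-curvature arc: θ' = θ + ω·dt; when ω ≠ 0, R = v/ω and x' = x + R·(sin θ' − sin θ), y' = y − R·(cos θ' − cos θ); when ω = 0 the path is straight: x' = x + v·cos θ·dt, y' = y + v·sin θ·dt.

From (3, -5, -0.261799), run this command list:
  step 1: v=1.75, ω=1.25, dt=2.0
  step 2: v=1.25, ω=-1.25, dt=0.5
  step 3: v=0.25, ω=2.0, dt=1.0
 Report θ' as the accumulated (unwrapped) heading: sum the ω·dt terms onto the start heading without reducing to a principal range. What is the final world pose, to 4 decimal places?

step 1: θ'=2.2382 (R=1.4000) → pose (4.4619, -2.7812, 2.2382)
step 2: θ'=1.6132 (R=-1.0000) → pose (4.2483, -2.2046, 1.6132)
step 3: θ'=3.6132 (R=0.1250) → pose (4.0666, -2.0986, 3.6132)

(4.0666, -2.0986, 3.6132)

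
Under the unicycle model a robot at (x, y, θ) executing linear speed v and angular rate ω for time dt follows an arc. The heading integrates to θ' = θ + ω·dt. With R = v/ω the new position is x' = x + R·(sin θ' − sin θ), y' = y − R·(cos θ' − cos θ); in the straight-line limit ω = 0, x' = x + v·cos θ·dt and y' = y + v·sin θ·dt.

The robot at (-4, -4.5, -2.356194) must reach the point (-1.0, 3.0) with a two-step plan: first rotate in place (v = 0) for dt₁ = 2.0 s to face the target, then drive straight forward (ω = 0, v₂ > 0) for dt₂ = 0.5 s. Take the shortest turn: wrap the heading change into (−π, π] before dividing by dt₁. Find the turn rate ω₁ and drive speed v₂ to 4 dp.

heading to target = atan2(3−-4.5, -1−-4) = 1.1903
Δθ = wrap(1.1903 − -2.3562) = -2.7367; ω₁ = Δθ/dt₁ = -1.3684
distance = √((-1−-4)² + (3−-4.5)²) = 8.0777; v₂ = distance/dt₂ = 16.1555

ω₁ = -1.3684, v₂ = 16.1555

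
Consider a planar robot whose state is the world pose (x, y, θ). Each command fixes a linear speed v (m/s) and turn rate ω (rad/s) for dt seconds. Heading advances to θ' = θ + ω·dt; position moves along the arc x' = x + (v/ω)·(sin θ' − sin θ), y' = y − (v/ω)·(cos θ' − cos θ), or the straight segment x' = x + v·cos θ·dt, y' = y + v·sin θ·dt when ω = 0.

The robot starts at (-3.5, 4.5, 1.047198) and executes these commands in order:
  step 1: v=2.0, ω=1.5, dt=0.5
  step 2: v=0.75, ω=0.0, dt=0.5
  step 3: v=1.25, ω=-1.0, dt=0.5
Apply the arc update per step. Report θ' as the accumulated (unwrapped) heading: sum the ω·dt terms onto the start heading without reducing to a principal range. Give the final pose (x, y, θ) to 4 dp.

step 1: θ'=1.7972 (R=1.3333) → pose (-3.3554, 5.4660, 1.7972)
step 2: θ'=1.7972 (straight) → pose (-3.4396, 5.8314, 1.7972)
step 3: θ'=1.2972 (R=-1.2500) → pose (-3.4250, 6.4497, 1.2972)

(-3.4250, 6.4497, 1.2972)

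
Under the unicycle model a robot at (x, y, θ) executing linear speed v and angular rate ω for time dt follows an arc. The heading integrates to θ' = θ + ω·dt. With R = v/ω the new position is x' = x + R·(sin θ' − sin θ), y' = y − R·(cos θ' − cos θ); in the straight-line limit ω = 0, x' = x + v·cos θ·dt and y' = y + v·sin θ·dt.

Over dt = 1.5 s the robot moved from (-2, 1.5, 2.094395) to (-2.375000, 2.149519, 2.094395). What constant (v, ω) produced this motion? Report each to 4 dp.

v = 0.5000, ω = 0.0000

Δθ = 2.094395 − 2.094395 = 0.000000
ω = Δθ/dt = 0.000000/1.5 = 0.0000
ω = 0 → v = (Δx·cos θ + Δy·sin θ)/dt = 0.5000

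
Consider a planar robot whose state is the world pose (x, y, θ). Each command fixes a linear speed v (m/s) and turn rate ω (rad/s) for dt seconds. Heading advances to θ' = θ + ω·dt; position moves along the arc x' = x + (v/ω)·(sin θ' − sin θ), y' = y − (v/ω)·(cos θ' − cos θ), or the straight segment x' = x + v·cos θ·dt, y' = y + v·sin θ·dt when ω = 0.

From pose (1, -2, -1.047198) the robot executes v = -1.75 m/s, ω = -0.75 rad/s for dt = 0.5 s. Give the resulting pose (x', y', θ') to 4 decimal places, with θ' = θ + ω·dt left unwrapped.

θ' = -1.0472 + -0.75·0.5 = -1.4222
R = v/ω = -1.75/-0.75 = 2.3333
x' = 1 + 2.3333·(sin -1.4222 − sin -1.0472) = 0.7131
y' = -2 − 2.3333·(cos -1.4222 − cos -1.0472) = -1.1788

(0.7131, -1.1788, -1.4222)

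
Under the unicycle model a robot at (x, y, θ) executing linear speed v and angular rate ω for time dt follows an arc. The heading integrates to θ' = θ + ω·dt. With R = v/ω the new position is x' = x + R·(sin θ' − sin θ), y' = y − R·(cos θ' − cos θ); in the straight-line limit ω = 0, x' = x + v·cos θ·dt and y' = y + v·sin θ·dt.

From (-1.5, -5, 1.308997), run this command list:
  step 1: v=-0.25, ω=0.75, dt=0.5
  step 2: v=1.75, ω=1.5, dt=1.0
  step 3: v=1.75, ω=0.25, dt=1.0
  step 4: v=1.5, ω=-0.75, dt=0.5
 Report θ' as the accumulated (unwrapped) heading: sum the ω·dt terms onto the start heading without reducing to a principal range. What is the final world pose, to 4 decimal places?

step 1: θ'=1.6840 (R=-0.3333) → pose (-1.5092, -5.1239, 1.6840)
step 2: θ'=3.1840 (R=1.1667) → pose (-2.7179, -4.0901, 3.1840)
step 3: θ'=3.4340 (R=7.0000) → pose (-4.4389, -4.3809, 3.4340)
step 4: θ'=3.0590 (R=-2.0000) → pose (-5.1804, -4.4590, 3.0590)

(-5.1804, -4.4590, 3.0590)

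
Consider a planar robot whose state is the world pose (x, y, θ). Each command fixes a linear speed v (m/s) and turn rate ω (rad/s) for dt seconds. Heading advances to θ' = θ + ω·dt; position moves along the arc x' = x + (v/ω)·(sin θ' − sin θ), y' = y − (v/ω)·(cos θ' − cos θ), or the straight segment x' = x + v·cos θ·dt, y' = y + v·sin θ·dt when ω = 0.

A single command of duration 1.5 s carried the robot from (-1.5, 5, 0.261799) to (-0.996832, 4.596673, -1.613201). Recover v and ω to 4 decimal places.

Δθ = -1.613201 − 0.261799 = -1.875000
ω = Δθ/dt = -1.875000/1.5 = -1.2500
R = Δx/(sin θ' − sin θ) = -0.4000
v = R·ω = -0.4000·-1.2500 = 0.5000

v = 0.5000, ω = -1.2500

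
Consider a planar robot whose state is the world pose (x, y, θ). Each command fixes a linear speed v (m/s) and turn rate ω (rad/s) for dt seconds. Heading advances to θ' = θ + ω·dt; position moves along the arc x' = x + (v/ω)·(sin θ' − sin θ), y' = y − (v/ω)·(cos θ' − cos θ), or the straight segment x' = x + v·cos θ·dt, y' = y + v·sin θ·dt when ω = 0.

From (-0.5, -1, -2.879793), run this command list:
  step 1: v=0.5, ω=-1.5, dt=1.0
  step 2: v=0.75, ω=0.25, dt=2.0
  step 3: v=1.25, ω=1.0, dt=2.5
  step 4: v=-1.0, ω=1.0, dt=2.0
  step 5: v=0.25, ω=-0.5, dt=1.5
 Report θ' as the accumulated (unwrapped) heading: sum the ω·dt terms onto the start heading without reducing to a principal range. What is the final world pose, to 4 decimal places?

step 1: θ'=-4.3798 (R=-0.3333) → pose (-0.9013, -0.7869, -4.3798)
step 2: θ'=-3.8798 (R=3.0000) → pose (-1.7181, 0.4527, -3.8798)
step 3: θ'=-1.3798 (R=1.2500) → pose (-3.7865, -0.7092, -1.3798)
step 4: θ'=0.6202 (R=-1.0000) → pose (-5.3495, -0.0853, 0.6202)
step 5: θ'=-0.1298 (R=-0.5000) → pose (-4.9942, 0.0036, -0.1298)

(-4.9942, 0.0036, -0.1298)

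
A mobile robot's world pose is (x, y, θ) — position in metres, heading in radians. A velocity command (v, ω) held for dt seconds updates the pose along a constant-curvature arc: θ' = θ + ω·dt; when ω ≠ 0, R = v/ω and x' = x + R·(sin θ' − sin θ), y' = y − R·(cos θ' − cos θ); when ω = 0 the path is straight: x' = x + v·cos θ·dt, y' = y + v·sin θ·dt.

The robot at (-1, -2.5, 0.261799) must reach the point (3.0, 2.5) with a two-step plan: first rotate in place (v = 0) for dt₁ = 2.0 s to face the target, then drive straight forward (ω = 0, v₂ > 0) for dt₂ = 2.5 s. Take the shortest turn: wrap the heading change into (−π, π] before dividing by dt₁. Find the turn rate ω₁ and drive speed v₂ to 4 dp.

heading to target = atan2(2.5−-2.5, 3−-1) = 0.8961
Δθ = wrap(0.8961 − 0.2618) = 0.6343; ω₁ = Δθ/dt₁ = 0.3171
distance = √((3−-1)² + (2.5−-2.5)²) = 6.4031; v₂ = distance/dt₂ = 2.5612

ω₁ = 0.3171, v₂ = 2.5612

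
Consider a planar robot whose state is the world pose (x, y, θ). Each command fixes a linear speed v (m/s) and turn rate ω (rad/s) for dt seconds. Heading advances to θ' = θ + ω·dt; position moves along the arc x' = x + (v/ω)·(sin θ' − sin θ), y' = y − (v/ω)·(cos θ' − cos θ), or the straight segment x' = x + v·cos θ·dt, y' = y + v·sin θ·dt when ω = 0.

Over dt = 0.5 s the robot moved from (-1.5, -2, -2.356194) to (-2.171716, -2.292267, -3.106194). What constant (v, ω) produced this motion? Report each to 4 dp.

Δθ = -3.106194 − -2.356194 = -0.750000
ω = Δθ/dt = -0.750000/0.5 = -1.5000
R = Δx/(sin θ' − sin θ) = -1.0000
v = R·ω = -1.0000·-1.5000 = 1.5000

v = 1.5000, ω = -1.5000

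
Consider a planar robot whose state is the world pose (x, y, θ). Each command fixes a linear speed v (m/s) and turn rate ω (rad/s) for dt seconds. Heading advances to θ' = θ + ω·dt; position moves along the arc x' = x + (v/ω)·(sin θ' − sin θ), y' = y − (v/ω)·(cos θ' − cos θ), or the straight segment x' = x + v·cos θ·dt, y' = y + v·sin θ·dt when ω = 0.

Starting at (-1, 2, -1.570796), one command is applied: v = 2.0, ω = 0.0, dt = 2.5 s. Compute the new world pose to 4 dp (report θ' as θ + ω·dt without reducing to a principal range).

(-1.0000, -3.0000, -1.5708)

θ' = -1.5708 + 0.0·2.5 = -1.5708
ω = 0 → straight: x' = -1 + 2.0·cos(-1.5708)·2.5 = -1.0000
y' = 2 + 2.0·sin(-1.5708)·2.5 = -3.0000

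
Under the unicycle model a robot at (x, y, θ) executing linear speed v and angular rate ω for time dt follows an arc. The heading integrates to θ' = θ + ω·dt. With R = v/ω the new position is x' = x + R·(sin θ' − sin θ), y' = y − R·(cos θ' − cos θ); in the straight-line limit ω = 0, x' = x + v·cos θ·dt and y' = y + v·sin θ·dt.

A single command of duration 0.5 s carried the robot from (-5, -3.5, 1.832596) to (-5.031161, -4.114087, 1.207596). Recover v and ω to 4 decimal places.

Δθ = 1.207596 − 1.832596 = -0.625000
ω = Δθ/dt = -0.625000/0.5 = -1.2500
R = −Δy/(cos θ' − cos θ) = 1.0000
v = R·ω = 1.0000·-1.2500 = -1.2500

v = -1.2500, ω = -1.2500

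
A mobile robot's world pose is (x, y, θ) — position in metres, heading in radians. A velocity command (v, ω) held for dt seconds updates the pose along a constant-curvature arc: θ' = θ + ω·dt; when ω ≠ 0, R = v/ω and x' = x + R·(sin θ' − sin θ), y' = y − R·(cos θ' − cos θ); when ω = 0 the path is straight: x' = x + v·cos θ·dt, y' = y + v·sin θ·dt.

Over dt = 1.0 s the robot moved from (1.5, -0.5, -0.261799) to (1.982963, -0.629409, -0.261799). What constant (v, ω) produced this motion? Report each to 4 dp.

Δθ = -0.261799 − -0.261799 = 0.000000
ω = Δθ/dt = 0.000000/1.0 = 0.0000
ω = 0 → v = (Δx·cos θ + Δy·sin θ)/dt = 0.5000

v = 0.5000, ω = 0.0000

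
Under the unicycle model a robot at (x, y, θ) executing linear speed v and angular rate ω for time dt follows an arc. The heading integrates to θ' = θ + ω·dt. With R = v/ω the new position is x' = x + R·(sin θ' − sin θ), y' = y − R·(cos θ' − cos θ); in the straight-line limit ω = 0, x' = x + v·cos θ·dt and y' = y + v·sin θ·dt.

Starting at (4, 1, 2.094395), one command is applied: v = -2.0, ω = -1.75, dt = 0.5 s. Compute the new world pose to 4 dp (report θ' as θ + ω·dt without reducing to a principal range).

θ' = 2.0944 + -1.75·0.5 = 1.2194
R = v/ω = -2.0/-1.75 = 1.1429
x' = 4 + 1.1429·(sin 1.2194 − sin 2.0944) = 4.0833
y' = 1 − 1.1429·(cos 1.2194 − cos 2.0944) = 0.0352

(4.0833, 0.0352, 1.2194)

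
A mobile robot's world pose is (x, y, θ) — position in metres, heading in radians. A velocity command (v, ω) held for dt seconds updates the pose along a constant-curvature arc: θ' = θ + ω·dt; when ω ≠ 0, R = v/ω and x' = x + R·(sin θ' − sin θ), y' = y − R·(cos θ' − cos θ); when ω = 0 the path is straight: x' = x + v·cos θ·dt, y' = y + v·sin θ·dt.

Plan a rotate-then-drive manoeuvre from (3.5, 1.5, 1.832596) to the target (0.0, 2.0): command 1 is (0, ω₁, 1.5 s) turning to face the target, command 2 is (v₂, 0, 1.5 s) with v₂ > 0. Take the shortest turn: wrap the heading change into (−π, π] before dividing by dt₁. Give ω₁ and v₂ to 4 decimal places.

heading to target = atan2(2−1.5, 0−3.5) = 2.9997
Δθ = wrap(2.9997 − 1.8326) = 1.1671; ω₁ = Δθ/dt₁ = 0.7781
distance = √((0−3.5)² + (2−1.5)²) = 3.5355; v₂ = distance/dt₂ = 2.3570

ω₁ = 0.7781, v₂ = 2.3570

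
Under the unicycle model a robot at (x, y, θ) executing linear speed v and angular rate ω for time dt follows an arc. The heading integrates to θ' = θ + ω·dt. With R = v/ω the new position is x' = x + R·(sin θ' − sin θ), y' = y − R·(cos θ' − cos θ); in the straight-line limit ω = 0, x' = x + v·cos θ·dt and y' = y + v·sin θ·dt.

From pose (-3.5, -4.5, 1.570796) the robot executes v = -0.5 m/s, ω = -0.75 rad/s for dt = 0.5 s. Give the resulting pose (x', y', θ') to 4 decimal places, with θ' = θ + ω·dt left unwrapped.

(-3.5463, -4.7442, 1.1958)

θ' = 1.5708 + -0.75·0.5 = 1.1958
R = v/ω = -0.5/-0.75 = 0.6667
x' = -3.5 + 0.6667·(sin 1.1958 − sin 1.5708) = -3.5463
y' = -4.5 − 0.6667·(cos 1.1958 − cos 1.5708) = -4.7442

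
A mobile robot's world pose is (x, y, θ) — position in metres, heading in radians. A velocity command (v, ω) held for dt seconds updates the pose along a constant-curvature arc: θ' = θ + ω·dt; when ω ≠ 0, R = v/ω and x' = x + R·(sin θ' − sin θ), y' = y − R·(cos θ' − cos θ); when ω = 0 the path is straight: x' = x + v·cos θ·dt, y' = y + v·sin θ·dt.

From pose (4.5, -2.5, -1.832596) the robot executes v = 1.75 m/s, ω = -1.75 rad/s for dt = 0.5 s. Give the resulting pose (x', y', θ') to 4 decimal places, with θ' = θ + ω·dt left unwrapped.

(3.9546, -3.1485, -2.7076)

θ' = -1.8326 + -1.75·0.5 = -2.7076
R = v/ω = 1.75/-1.75 = -1.0000
x' = 4.5 + -1.0000·(sin -2.7076 − sin -1.8326) = 3.9546
y' = -2.5 − -1.0000·(cos -2.7076 − cos -1.8326) = -3.1485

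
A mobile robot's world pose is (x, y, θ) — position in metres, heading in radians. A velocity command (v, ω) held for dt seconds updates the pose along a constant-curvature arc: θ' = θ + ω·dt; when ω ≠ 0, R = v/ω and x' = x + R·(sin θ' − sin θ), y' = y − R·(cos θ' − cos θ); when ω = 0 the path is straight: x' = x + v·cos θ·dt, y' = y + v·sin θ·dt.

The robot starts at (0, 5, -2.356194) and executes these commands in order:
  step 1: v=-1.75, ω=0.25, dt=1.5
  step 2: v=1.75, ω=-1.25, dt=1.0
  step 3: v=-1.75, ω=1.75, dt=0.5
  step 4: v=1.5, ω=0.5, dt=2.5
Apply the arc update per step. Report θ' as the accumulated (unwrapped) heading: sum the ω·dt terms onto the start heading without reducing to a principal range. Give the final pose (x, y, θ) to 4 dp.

(0.2959, 3.1445, -1.1062)

step 1: θ'=-1.9812 (R=-7.0000) → pose (1.4690, 7.1569, -1.9812)
step 2: θ'=-3.2312 (R=-1.4000) → pose (0.0600, 6.3211, -3.2312)
step 3: θ'=-2.3562 (R=-1.0000) → pose (0.8566, 6.6100, -2.3562)
step 4: θ'=-1.1062 (R=3.0000) → pose (0.2959, 3.1445, -1.1062)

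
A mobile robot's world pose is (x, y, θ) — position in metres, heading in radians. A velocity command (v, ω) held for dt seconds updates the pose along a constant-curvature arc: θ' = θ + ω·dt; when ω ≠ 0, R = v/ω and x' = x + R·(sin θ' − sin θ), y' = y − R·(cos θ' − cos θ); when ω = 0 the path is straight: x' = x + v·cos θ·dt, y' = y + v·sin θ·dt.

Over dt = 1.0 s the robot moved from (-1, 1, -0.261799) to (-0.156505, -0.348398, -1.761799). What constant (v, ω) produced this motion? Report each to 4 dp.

Δθ = -1.761799 − -0.261799 = -1.500000
ω = Δθ/dt = -1.500000/1.0 = -1.5000
R = −Δy/(cos θ' − cos θ) = -1.1667
v = R·ω = -1.1667·-1.5000 = 1.7500

v = 1.7500, ω = -1.5000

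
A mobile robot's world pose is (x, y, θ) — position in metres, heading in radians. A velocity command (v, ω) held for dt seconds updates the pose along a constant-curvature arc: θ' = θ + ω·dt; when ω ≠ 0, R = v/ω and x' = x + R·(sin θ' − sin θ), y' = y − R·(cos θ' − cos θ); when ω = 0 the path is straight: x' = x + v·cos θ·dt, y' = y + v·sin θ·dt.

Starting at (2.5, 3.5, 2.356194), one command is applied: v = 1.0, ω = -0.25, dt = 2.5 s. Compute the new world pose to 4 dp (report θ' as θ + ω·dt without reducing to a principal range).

θ' = 2.3562 + -0.25·2.5 = 1.7312
R = v/ω = 1.0/-0.25 = -4.0000
x' = 2.5 + -4.0000·(sin 1.7312 − sin 2.3562) = 1.3798
y' = 3.5 − -4.0000·(cos 1.7312 − cos 2.3562) = 5.6896

(1.3798, 5.6896, 1.7312)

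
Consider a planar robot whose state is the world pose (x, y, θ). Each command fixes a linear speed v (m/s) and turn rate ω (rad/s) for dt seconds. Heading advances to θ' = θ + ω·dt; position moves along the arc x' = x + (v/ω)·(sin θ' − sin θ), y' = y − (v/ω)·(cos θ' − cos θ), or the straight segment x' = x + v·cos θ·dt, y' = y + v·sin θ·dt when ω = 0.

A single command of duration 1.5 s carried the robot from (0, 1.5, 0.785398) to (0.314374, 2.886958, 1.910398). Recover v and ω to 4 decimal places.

v = 1.0000, ω = 0.7500

Δθ = 1.910398 − 0.785398 = 1.125000
ω = Δθ/dt = 1.125000/1.5 = 0.7500
R = −Δy/(cos θ' − cos θ) = 1.3333
v = R·ω = 1.3333·0.7500 = 1.0000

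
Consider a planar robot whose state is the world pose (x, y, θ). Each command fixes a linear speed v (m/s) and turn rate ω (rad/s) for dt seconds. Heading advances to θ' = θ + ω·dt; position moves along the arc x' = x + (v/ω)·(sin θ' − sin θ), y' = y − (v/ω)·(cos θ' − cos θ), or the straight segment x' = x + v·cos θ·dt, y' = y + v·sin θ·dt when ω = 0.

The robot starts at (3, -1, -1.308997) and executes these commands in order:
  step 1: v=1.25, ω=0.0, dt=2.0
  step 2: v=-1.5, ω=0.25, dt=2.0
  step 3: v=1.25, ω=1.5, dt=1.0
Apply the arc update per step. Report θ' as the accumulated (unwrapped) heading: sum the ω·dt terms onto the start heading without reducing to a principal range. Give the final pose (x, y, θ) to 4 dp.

step 1: θ'=-1.3090 (straight) → pose (3.6470, -3.4148, -1.3090)
step 2: θ'=-0.8090 (R=-6.0000) → pose (2.1931, -0.8264, -0.8090)
step 3: θ'=0.6910 (R=0.8333) → pose (3.3272, -0.8934, 0.6910)

(3.3272, -0.8934, 0.6910)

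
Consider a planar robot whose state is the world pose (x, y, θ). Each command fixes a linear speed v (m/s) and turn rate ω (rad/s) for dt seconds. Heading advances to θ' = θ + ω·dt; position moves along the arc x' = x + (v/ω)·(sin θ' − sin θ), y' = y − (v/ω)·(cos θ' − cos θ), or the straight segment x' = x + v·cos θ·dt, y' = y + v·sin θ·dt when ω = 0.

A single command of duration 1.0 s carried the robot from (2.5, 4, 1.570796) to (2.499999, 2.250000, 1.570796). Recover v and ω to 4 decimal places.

v = -1.7500, ω = 0.0000

Δθ = 1.570796 − 1.570796 = 0.000000
ω = Δθ/dt = 0.000000/1.0 = 0.0000
ω = 0 → v = (Δx·cos θ + Δy·sin θ)/dt = -1.7500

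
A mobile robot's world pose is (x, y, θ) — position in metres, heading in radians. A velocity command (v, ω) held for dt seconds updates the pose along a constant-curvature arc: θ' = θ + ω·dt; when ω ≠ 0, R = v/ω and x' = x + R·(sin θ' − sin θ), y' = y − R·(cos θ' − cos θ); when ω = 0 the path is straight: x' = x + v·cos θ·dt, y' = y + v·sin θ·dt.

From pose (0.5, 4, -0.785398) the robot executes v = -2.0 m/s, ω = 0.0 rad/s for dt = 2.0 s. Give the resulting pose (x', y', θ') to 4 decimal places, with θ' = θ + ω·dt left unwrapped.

θ' = -0.7854 + 0.0·2.0 = -0.7854
ω = 0 → straight: x' = 0.5 + -2.0·cos(-0.7854)·2.0 = -2.3284
y' = 4 + -2.0·sin(-0.7854)·2.0 = 6.8284

(-2.3284, 6.8284, -0.7854)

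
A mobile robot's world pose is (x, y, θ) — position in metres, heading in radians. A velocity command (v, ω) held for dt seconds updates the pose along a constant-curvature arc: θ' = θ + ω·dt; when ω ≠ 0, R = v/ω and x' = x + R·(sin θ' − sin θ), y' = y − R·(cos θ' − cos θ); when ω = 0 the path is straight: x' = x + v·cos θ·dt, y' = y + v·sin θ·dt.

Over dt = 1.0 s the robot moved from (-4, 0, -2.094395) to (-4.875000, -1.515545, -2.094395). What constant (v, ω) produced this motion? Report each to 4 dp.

Δθ = -2.094395 − -2.094395 = 0.000000
ω = Δθ/dt = 0.000000/1.0 = 0.0000
ω = 0 → v = (Δx·cos θ + Δy·sin θ)/dt = 1.7500

v = 1.7500, ω = 0.0000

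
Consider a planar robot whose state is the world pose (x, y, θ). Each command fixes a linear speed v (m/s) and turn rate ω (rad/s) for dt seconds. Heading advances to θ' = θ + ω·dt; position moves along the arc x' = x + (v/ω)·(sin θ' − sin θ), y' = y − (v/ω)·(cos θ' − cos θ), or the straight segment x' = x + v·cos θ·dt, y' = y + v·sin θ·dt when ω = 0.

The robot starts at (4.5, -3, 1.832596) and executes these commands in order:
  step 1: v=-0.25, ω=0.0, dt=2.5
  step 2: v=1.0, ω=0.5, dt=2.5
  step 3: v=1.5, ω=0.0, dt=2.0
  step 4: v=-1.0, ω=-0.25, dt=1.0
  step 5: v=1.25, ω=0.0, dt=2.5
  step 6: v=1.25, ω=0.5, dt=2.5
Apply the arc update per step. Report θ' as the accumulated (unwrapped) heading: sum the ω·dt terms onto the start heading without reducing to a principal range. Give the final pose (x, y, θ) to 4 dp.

(-4.9240, -2.0893, 4.0826)

step 1: θ'=1.8326 (straight) → pose (4.6618, -3.6037, 1.8326)
step 2: θ'=3.0826 (R=2.0000) → pose (2.8478, -2.1248, 3.0826)
step 3: θ'=3.0826 (straight) → pose (-0.1469, -1.9479, 3.0826)
step 4: θ'=2.8326 (R=4.0000) → pose (0.8336, -2.1304, 2.8326)
step 5: θ'=2.8326 (straight) → pose (-2.1434, -1.1801, 2.8326)
step 6: θ'=4.0826 (R=2.5000) → pose (-4.9240, -2.0893, 4.0826)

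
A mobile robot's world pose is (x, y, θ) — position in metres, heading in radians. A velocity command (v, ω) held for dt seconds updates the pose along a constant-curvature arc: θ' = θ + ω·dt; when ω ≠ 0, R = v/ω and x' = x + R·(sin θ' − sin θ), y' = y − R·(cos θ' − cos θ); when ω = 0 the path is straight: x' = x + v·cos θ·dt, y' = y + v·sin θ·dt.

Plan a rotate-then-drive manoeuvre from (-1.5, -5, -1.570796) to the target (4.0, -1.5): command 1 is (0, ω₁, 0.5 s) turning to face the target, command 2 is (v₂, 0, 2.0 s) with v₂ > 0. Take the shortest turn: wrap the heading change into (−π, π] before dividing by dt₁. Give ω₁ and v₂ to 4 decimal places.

ω₁ = 4.2751, v₂ = 3.2596

heading to target = atan2(-1.5−-5, 4−-1.5) = 0.5667
Δθ = wrap(0.5667 − -1.5708) = 2.1375; ω₁ = Δθ/dt₁ = 4.2751
distance = √((4−-1.5)² + (-1.5−-5)²) = 6.5192; v₂ = distance/dt₂ = 3.2596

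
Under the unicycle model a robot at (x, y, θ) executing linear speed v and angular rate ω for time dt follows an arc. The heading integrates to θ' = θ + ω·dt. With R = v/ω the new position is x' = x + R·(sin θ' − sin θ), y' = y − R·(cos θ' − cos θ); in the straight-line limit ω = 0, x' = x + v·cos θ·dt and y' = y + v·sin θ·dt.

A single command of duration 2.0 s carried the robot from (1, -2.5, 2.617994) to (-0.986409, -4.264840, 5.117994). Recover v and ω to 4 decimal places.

Δθ = 5.117994 − 2.617994 = 2.500000
ω = Δθ/dt = 2.500000/2.0 = 1.2500
R = Δx/(sin θ' − sin θ) = 1.4000
v = R·ω = 1.4000·1.2500 = 1.7500

v = 1.7500, ω = 1.2500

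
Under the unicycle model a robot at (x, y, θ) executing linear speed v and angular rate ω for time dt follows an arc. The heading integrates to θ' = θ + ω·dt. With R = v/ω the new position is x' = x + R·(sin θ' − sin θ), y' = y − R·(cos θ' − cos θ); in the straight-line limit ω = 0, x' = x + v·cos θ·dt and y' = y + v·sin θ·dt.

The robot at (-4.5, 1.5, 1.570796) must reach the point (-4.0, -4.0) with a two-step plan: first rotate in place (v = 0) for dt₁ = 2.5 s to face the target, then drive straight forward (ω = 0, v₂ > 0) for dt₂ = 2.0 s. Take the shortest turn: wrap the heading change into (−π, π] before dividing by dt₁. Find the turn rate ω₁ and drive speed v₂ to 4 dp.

heading to target = atan2(-4−1.5, -4−-4.5) = -1.4801
Δθ = wrap(-1.4801 − 1.5708) = -3.0509; ω₁ = Δθ/dt₁ = -1.2204
distance = √((-4−-4.5)² + (-4−1.5)²) = 5.5227; v₂ = distance/dt₂ = 2.7613

ω₁ = -1.2204, v₂ = 2.7613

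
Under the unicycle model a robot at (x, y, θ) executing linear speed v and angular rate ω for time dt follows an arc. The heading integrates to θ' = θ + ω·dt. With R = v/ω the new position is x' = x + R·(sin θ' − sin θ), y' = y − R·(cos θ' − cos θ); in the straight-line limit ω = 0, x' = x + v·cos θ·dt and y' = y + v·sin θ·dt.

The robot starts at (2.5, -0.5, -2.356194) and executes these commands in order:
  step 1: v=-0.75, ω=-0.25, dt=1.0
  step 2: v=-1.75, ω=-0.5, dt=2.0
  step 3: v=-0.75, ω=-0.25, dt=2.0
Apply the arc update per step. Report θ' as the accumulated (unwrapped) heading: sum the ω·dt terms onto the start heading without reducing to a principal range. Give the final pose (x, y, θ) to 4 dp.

(7.5659, -0.8951, -4.1062)

step 1: θ'=-2.6062 (R=3.0000) → pose (3.0908, -0.0411, -2.6062)
step 2: θ'=-3.6062 (R=3.5000) → pose (6.4446, 0.0776, -3.6062)
step 3: θ'=-4.1062 (R=3.0000) → pose (7.5659, -0.8951, -4.1062)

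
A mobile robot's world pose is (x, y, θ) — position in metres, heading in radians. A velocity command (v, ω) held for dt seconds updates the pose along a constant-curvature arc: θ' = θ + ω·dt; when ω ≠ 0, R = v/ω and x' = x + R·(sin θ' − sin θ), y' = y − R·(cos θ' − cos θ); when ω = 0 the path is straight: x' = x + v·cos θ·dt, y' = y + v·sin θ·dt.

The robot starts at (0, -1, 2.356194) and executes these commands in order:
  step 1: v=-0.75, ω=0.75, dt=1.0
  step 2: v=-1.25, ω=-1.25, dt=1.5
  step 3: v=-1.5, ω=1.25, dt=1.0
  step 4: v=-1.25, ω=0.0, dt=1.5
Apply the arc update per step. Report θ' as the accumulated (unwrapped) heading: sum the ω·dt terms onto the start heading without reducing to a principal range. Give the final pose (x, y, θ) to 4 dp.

(3.4553, -5.1224, 2.4812)

step 1: θ'=3.1062 (R=-1.0000) → pose (0.6717, -1.2923, 3.1062)
step 2: θ'=1.2312 (R=1.0000) → pose (1.5792, -2.6248, 1.2312)
step 3: θ'=2.4812 (R=-1.2000) → pose (1.9746, -3.9722, 2.4812)
step 4: θ'=2.4812 (straight) → pose (3.4553, -5.1224, 2.4812)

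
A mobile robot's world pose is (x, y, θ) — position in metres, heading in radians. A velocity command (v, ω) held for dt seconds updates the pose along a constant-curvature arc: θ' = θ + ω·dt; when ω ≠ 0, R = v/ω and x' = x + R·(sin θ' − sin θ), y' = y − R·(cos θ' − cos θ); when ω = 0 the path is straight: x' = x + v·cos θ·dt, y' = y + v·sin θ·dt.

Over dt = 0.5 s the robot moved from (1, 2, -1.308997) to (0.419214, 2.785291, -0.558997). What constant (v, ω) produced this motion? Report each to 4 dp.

v = -2.0000, ω = 1.5000

Δθ = -0.558997 − -1.308997 = 0.750000
ω = Δθ/dt = 0.750000/0.5 = 1.5000
R = −Δy/(cos θ' − cos θ) = -1.3333
v = R·ω = -1.3333·1.5000 = -2.0000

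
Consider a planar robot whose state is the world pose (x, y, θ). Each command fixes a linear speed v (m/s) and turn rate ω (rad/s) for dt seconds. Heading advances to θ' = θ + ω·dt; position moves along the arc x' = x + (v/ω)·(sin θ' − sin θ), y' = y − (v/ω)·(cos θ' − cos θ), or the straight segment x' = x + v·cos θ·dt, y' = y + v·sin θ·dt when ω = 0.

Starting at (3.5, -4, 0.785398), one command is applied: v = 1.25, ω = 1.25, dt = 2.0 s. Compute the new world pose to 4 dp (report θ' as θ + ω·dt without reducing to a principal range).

(2.6496, -2.3032, 3.2854)

θ' = 0.7854 + 1.25·2.0 = 3.2854
R = v/ω = 1.25/1.25 = 1.0000
x' = 3.5 + 1.0000·(sin 3.2854 − sin 0.7854) = 2.6496
y' = -4 − 1.0000·(cos 3.2854 − cos 0.7854) = -2.3032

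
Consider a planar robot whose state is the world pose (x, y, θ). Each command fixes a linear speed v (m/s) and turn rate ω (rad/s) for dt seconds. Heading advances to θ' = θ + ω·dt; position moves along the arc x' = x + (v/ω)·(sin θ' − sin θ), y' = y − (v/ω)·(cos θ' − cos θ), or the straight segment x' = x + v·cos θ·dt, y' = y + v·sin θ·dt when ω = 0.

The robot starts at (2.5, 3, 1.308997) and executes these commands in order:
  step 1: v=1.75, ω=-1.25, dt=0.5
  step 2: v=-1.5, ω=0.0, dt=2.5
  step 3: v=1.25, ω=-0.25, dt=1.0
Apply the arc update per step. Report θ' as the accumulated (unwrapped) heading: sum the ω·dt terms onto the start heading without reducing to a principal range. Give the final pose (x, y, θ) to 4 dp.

step 1: θ'=0.6840 (R=-1.4000) → pose (2.9676, 3.7227, 0.6840)
step 2: θ'=0.6840 (straight) → pose (0.0612, 1.3531, 0.6840)
step 3: θ'=0.4340 (R=-5.0000) → pose (1.1182, 2.0143, 0.4340)

(1.1182, 2.0143, 0.4340)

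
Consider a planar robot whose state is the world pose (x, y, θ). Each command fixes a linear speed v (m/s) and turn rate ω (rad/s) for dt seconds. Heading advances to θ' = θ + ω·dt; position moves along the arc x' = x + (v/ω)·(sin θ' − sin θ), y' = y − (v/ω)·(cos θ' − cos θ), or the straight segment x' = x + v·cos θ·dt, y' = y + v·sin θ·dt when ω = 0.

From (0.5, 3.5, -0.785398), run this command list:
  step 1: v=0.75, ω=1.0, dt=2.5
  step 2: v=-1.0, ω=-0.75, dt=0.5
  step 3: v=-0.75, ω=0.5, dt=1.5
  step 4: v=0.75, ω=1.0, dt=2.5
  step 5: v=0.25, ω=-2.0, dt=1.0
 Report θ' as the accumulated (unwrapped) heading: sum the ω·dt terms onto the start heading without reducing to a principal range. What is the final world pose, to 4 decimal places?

(0.3231, 2.1826, 2.5896)

step 1: θ'=1.7146 (R=0.7500) → pose (1.7726, 4.1378, 1.7146)
step 2: θ'=1.3396 (R=1.3333) → pose (1.7509, 3.6412, 1.3396)
step 3: θ'=2.0896 (R=-1.5000) → pose (1.9083, 2.5537, 2.0896)
step 4: θ'=4.5896 (R=0.7500) → pose (0.5127, 2.2737, 4.5896)
step 5: θ'=2.5896 (R=-0.1250) → pose (0.3231, 2.1826, 2.5896)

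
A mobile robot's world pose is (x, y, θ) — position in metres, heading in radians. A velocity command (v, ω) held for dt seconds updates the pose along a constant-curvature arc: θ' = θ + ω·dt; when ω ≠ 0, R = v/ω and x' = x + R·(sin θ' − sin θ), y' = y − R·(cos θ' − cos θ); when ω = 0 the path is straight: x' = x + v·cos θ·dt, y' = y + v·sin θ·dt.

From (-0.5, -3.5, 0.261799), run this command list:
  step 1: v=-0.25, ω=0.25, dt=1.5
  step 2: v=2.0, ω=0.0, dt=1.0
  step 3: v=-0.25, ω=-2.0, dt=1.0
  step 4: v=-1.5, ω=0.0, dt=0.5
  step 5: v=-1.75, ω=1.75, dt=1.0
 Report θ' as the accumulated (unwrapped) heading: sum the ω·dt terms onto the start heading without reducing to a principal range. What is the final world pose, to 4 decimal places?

(-0.9348, -0.9440, 0.3868)

step 1: θ'=0.6368 (R=-1.0000) → pose (-0.8358, -3.6619, 0.6368)
step 2: θ'=0.6368 (straight) → pose (0.7722, -2.4727, 0.6368)
step 3: θ'=-1.3632 (R=0.1250) → pose (0.5756, -2.3979, -1.3632)
step 4: θ'=-1.3632 (straight) → pose (0.4210, -1.6640, -1.3632)
step 5: θ'=0.3868 (R=-1.0000) → pose (-0.9348, -0.9440, 0.3868)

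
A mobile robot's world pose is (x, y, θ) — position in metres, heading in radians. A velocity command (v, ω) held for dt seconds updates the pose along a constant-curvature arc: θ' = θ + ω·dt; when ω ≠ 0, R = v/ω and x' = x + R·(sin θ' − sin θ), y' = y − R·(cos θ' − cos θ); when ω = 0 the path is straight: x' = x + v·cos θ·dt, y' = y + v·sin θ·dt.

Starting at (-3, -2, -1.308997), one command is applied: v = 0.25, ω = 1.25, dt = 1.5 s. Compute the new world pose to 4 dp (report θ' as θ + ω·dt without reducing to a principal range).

(-2.6996, -2.1170, 0.5660)

θ' = -1.3090 + 1.25·1.5 = 0.5660
R = v/ω = 0.25/1.25 = 0.2000
x' = -3 + 0.2000·(sin 0.5660 − sin -1.3090) = -2.6996
y' = -2 − 0.2000·(cos 0.5660 − cos -1.3090) = -2.1170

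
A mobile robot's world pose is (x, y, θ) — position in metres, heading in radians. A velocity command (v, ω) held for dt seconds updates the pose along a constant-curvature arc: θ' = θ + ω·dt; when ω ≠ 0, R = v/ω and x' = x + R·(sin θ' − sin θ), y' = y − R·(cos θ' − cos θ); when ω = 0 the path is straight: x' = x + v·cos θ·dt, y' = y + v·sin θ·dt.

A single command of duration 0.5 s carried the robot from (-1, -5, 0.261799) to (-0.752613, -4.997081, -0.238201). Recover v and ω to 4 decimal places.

Δθ = -0.238201 − 0.261799 = -0.500000
ω = Δθ/dt = -0.500000/0.5 = -1.0000
R = Δx/(sin θ' − sin θ) = -0.5000
v = R·ω = -0.5000·-1.0000 = 0.5000

v = 0.5000, ω = -1.0000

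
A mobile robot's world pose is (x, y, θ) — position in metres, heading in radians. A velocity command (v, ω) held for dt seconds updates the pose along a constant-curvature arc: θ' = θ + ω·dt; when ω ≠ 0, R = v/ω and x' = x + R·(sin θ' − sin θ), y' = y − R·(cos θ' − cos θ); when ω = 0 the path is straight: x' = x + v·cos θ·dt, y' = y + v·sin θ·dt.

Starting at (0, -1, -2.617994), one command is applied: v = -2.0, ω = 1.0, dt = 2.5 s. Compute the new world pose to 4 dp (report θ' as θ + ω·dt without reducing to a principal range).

θ' = -2.6180 + 1.0·2.5 = -0.1180
R = v/ω = -2.0/1.0 = -2.0000
x' = 0 + -2.0000·(sin -0.1180 − sin -2.6180) = -0.7646
y' = -1 − -2.0000·(cos -0.1180 − cos -2.6180) = 2.7181

(-0.7646, 2.7181, -0.1180)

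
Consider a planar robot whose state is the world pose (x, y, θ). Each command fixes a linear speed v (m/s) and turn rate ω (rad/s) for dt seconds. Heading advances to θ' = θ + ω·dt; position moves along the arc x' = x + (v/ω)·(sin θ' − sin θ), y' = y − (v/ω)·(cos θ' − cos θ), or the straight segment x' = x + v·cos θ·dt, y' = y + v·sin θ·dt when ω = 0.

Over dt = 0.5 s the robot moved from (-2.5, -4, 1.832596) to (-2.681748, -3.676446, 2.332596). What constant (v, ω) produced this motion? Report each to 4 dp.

Δθ = 2.332596 − 1.832596 = 0.500000
ω = Δθ/dt = 0.500000/0.5 = 1.0000
R = −Δy/(cos θ' − cos θ) = 0.7500
v = R·ω = 0.7500·1.0000 = 0.7500

v = 0.7500, ω = 1.0000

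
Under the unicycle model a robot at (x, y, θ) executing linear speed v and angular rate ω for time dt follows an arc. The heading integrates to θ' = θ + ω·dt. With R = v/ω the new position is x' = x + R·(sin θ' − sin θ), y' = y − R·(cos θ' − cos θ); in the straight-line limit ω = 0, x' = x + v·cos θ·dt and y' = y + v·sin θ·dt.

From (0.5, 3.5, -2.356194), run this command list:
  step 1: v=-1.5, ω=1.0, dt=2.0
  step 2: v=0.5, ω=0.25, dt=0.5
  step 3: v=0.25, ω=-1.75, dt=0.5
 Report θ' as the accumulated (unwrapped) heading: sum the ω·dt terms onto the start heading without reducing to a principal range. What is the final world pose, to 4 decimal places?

step 1: θ'=-0.3562 (R=-1.5000) → pose (-0.0376, 5.9665, -0.3562)
step 2: θ'=-0.2312 (R=2.0000) → pose (0.2015, 5.8942, -0.2312)
step 3: θ'=-1.1062 (R=-0.1429) → pose (0.2965, 5.8191, -1.1062)

(0.2965, 5.8191, -1.1062)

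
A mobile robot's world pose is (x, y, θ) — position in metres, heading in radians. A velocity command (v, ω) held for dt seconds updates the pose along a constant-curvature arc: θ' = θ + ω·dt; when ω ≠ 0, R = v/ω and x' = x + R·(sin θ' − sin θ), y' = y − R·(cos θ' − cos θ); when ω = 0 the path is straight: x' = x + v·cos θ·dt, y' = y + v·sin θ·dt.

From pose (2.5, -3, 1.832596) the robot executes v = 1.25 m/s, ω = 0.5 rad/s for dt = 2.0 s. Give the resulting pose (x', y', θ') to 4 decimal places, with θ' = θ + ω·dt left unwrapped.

θ' = 1.8326 + 0.5·2.0 = 2.8326
R = v/ω = 1.25/0.5 = 2.5000
x' = 2.5 + 2.5000·(sin 2.8326 − sin 1.8326) = 0.8454
y' = -3 − 2.5000·(cos 2.8326 − cos 1.8326) = -1.2655

(0.8454, -1.2655, 2.8326)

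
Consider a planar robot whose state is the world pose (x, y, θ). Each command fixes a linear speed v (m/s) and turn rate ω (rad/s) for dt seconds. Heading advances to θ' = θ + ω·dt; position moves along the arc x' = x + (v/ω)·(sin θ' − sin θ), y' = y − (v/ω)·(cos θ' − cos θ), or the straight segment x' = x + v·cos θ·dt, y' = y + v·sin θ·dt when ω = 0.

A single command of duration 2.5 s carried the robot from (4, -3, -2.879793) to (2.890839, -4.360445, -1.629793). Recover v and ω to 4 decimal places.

Δθ = -1.629793 − -2.879793 = 1.250000
ω = Δθ/dt = 1.250000/2.5 = 0.5000
R = −Δy/(cos θ' − cos θ) = 1.5000
v = R·ω = 1.5000·0.5000 = 0.7500

v = 0.7500, ω = 0.5000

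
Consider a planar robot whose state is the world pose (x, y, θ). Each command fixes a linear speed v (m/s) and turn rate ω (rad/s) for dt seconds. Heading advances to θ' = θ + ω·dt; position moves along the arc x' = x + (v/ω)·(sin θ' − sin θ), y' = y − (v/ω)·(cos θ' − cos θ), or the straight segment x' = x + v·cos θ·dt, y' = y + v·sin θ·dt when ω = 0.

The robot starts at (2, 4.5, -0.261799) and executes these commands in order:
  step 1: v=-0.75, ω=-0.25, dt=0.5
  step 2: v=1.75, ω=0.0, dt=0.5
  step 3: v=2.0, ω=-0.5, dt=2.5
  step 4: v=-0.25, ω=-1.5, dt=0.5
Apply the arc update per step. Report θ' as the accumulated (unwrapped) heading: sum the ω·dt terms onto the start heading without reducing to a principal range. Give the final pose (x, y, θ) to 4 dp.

step 1: θ'=-0.3868 (R=3.0000) → pose (1.6448, 4.6194, -0.3868)
step 2: θ'=-0.3868 (straight) → pose (2.4551, 4.2893, -0.3868)
step 3: θ'=-1.6368 (R=-4.0000) → pose (4.9375, 0.3210, -1.6368)
step 4: θ'=-2.3868 (R=0.1667) → pose (4.9896, 0.4314, -2.3868)

(4.9896, 0.4314, -2.3868)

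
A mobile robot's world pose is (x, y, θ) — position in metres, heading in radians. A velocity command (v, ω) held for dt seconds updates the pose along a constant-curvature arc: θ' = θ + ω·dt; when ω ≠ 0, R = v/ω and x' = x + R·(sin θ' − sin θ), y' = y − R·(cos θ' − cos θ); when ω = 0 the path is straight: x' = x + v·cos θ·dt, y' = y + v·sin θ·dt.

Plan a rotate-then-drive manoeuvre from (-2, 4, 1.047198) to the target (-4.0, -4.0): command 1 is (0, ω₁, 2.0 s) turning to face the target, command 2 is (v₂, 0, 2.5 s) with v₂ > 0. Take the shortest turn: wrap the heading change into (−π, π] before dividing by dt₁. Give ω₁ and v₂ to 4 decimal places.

heading to target = atan2(-4−4, -4−-2) = -1.8158
Δθ = wrap(-1.8158 − 1.0472) = -2.8630; ω₁ = Δθ/dt₁ = -1.4315
distance = √((-4−-2)² + (-4−4)²) = 8.2462; v₂ = distance/dt₂ = 3.2985

ω₁ = -1.4315, v₂ = 3.2985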